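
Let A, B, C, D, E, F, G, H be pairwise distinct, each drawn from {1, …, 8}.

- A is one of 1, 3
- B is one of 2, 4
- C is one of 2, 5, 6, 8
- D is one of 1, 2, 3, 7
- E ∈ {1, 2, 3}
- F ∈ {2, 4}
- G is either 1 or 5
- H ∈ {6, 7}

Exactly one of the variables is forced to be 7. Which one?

D

Among the 8 variables, 8 fits only C (and all 8 values in {1, 2, 3, 4, 5, 6, 7, 8} must be used), so C = 8.
The 7 still-open variables together cover exactly {1, 2, 3, 4, 5, 6, 7} — 7 values for 7 variables — and 5 appears only in G's list, so G = 5.
The 6 still-open variables draw from only 6 values {1, 2, 3, 4, 6, 7}, so each is used; only H can be 6, hence H = 6.
Among the 5 still-open variables, 7 fits only D (and all 5 values in {1, 2, 3, 4, 7} must be used), so D = 7.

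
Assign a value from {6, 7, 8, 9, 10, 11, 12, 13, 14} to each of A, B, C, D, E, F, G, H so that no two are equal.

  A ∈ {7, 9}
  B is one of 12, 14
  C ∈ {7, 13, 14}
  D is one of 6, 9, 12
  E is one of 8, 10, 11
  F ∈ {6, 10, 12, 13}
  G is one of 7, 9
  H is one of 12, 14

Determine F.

10

A and G between them cover only {7, 9} — a naked pair. Remove those values from C, D.
The 2 variables B and H are confined to {12, 14}, which locks those values in; drop them from C, D, F.
C has just one choice, so C = 13. Eliminate 13 elsewhere: F.
D must be 6 (only option left). Remove 6 from F.
So F = 10.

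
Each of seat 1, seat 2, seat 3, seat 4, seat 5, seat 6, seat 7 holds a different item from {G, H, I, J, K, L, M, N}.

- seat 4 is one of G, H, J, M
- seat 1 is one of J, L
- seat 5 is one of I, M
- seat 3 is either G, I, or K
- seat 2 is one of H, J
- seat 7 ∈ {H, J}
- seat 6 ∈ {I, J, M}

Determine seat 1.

The 7 variables draw from only 7 values {G, H, I, J, K, L, M}, so each is used; only seat 3 can be K, hence seat 3 = K.
The 6 still-open variables draw from only 6 values {G, H, I, J, L, M}, so each is used; only seat 4 can be G, hence seat 4 = G.
The 5 still-open variables draw from only 5 values {H, I, J, L, M}, so each is used; only seat 1 can be L, hence seat 1 = L.

L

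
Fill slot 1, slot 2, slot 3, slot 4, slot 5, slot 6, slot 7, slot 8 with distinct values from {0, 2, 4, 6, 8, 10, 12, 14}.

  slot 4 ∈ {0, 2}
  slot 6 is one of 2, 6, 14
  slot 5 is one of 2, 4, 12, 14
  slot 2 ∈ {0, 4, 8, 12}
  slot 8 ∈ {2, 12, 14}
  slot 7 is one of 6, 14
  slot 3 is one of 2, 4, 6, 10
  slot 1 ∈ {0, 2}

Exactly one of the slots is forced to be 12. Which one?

slot 8

Among the 8 variables, 8 fits only slot 2 (and all 8 values in {0, 2, 4, 6, 8, 10, 12, 14} must be used), so slot 2 = 8.
The 7 still-open variables draw from only 7 values {0, 2, 4, 6, 10, 12, 14}, so each is used; only slot 3 can be 10, hence slot 3 = 10.
The 6 still-open variables together cover exactly {0, 2, 4, 6, 12, 14} — 6 values for 6 variables — and 4 appears only in slot 5's list, so slot 5 = 4.
The 5 still-open variables together cover exactly {0, 2, 6, 12, 14} — 5 values for 5 variables — and 12 appears only in slot 8's list, so slot 8 = 12.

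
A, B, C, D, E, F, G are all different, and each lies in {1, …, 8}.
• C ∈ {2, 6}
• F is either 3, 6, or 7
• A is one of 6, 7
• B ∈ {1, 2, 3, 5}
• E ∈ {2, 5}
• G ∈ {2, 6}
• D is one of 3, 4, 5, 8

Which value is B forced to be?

1

C and G share exactly the 2 values {2, 6}; by pigeonhole those values go to them, so strike 2, 6 from A, B, E, F.
A must be 7 (only option left). So F can't be 7.
E must be 5 (only option left). Strike 5 from B, D.
F's domain is down to {3}, so F = 3. Remove 3 from B, D.
So B = 1.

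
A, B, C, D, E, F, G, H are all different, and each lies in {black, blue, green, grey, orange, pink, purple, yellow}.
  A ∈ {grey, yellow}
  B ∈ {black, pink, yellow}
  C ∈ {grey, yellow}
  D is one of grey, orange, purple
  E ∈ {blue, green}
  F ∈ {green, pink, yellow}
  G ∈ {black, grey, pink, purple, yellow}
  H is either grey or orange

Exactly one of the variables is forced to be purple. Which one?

The 8 variables draw from only 8 values {black, blue, green, grey, orange, pink, purple, yellow}, so each is used; only E can be blue, hence E = blue.
The 7 still-open variables draw from only 7 values {black, green, grey, orange, pink, purple, yellow}, so each is used; only F can be green, hence F = green.
A and C share exactly the 2 values {grey, yellow}; by pigeonhole those values go to them, so strike grey, yellow from B, D, G, H.
H has just one choice, so H = orange. So D can't be orange.
So purple goes to D.

D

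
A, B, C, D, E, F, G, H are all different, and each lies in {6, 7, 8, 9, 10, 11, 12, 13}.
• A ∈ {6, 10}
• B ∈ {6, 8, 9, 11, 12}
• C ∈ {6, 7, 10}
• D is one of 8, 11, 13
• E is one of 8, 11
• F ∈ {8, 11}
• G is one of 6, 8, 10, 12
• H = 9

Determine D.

13

H has just one choice, so H = 9. Remove 9 from B.
The 7 still-open variables draw from only 7 values {6, 7, 8, 10, 11, 12, 13}, so each is used; only C can be 7, hence C = 7.
The 6 still-open variables together cover exactly {6, 8, 10, 11, 12, 13} — 6 values for 6 variables — and 13 appears only in D's list, so D = 13.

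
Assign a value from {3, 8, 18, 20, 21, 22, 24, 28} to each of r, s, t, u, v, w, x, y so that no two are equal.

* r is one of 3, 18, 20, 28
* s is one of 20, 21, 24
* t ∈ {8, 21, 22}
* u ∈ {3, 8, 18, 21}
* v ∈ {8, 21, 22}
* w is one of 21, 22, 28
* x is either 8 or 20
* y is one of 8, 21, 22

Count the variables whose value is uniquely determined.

The 8 variables together cover exactly {3, 8, 18, 20, 21, 22, 24, 28} — 8 values for 8 variables — and 24 appears only in s's list, so s = 24.
t, v, y between them cover only {8, 21, 22} — a naked triple. Remove those values from u, w, x.
w has just one choice, so w = 28. Remove 28 from r.
x has just one choice, so x = 20. So r can't be 20.
Determined: s=24, w=28, x=20. The other variables each still have more than one consistent value. That makes 3.

3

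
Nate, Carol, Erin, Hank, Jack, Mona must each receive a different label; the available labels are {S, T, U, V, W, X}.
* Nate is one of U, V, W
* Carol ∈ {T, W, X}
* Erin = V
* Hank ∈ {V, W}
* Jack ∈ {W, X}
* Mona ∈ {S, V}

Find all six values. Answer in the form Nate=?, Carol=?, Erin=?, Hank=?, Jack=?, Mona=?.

Nate=U, Carol=T, Erin=V, Hank=W, Jack=X, Mona=S

Erin has just one choice, so Erin = V. Remove V from Nate, Hank, Mona.
Hank's domain is down to {W}, so Hank = W. So Nate, Carol, Jack can't be W.
Jack has just one choice, so Jack = X. Eliminate X elsewhere: Carol.
Mona must be S (only option left).
Nate has just one choice, so Nate = U.
Carol has just one choice, so Carol = T.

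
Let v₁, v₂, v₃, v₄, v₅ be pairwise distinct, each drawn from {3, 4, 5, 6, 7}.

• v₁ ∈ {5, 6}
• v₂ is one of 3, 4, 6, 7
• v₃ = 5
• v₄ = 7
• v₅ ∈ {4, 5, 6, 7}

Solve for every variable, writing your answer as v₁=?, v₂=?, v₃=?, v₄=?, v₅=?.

v₁=6, v₂=3, v₃=5, v₄=7, v₅=4

v₃'s domain is down to {5}, so v₃ = 5. Remove 5 from v₁, v₅.
That leaves v₄ = 7. So v₂, v₅ can't be 7.
v₁ must be 6 (only option left). Strike 6 from v₂, v₅.
That leaves v₅ = 4. Strike 4 from v₂.
v₂ has just one choice, so v₂ = 3.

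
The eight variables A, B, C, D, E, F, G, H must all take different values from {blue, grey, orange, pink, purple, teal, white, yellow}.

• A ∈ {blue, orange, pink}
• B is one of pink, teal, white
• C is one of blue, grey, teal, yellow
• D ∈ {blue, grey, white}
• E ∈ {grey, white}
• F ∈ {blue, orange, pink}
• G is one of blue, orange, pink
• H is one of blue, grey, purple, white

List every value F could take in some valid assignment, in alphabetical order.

Among the 8 variables, purple fits only H (and all 8 values in {blue, grey, orange, pink, purple, teal, white, yellow} must be used), so H = purple.
The 7 still-open variables draw from only 7 values {blue, grey, orange, pink, teal, white, yellow}, so each is used; only C can be yellow, hence C = yellow.
The 6 still-open variables draw from only 6 values {blue, grey, orange, pink, teal, white}, so each is used; only B can be teal, hence B = teal.
A, F, G share exactly the 3 values {blue, orange, pink}; by pigeonhole those values go to them, so strike blue, orange, pink from D.
No further eliminations apply; F can still be any of blue, orange, pink.

blue, orange, pink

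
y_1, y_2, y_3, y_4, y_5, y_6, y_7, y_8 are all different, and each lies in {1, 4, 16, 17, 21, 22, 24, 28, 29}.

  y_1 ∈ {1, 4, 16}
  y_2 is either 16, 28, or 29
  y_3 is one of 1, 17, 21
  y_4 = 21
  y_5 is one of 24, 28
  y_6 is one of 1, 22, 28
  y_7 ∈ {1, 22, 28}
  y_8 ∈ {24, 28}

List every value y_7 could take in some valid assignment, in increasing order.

y_4 must be 21 (only option left). Eliminate 21 elsewhere: y_3.
The 2 variables y_5 and y_8 are confined to {24, 28}, which locks those values in; drop them from y_2, y_6, y_7.
y_6 and y_7 between them cover only {1, 22} — a naked pair. Remove those values from y_1, y_3.
That leaves y_3 = 17.
No further eliminations apply; y_7 can still be any of 1, 22.

1, 22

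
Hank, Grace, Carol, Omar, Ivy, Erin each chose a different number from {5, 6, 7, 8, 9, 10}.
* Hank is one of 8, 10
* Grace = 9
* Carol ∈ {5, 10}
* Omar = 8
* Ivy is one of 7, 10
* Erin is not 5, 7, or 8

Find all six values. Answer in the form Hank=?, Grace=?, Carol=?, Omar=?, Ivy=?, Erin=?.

Grace has just one choice, so Grace = 9. So Erin can't be 9.
That leaves Omar = 8. Eliminate 8 elsewhere: Hank.
That leaves Hank = 10. So Carol, Ivy, Erin can't be 10.
Carol's domain is down to {5}, so Carol = 5.
Ivy has just one choice, so Ivy = 7.
Erin has just one choice, so Erin = 6.

Hank=10, Grace=9, Carol=5, Omar=8, Ivy=7, Erin=6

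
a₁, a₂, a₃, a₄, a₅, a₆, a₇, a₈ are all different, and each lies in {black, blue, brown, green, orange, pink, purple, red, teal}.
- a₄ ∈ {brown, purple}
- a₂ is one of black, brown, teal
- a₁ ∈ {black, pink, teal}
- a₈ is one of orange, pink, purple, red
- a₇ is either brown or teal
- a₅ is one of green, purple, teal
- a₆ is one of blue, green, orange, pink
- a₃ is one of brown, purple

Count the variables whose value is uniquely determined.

The 2 variables a₃ and a₄ are confined to {brown, purple}, which locks those values in; drop them from a₂, a₅, a₇, a₈.
That leaves a₇ = teal. Remove teal from a₁, a₂, a₅.
That leaves a₂ = black. Strike black from a₁.
a₅ must be green (only option left). Remove green from a₆.
a₁ has just one choice, so a₁ = pink. Eliminate pink elsewhere: a₆, a₈.
Determined: a₁=pink, a₂=black, a₅=green, a₇=teal. The other variables each still have more than one consistent value. That makes 4.

4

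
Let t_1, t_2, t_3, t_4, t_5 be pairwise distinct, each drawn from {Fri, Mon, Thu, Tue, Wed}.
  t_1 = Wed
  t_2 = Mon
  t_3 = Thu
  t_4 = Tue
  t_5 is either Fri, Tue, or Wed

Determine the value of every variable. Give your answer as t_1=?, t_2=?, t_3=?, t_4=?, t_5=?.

t_1 must be Wed (only option left). Remove Wed from t_5.
That leaves t_2 = Mon.
t_3 has just one choice, so t_3 = Thu.
t_4 has just one choice, so t_4 = Tue. Strike Tue from t_5.
That leaves t_5 = Fri.

t_1=Wed, t_2=Mon, t_3=Thu, t_4=Tue, t_5=Fri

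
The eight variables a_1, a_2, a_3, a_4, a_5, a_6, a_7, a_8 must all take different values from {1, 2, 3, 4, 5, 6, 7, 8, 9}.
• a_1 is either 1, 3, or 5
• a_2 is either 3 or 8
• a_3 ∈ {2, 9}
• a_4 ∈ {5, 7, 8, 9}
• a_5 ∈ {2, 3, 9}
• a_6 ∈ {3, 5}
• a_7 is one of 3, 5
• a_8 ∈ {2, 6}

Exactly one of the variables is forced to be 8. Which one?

a_2

Among the 8 variables, 1 fits only a_1 (and all 8 values in {1, 2, 3, 5, 6, 7, 8, 9} must be used), so a_1 = 1.
The 7 still-open variables draw from only 7 values {2, 3, 5, 6, 7, 8, 9}, so each is used; only a_8 can be 6, hence a_8 = 6.
Among the 6 still-open variables, 7 fits only a_4 (and all 6 values in {2, 3, 5, 7, 8, 9} must be used), so a_4 = 7.
The 5 still-open variables draw from only 5 values {2, 3, 5, 8, 9}, so each is used; only a_2 can be 8, hence a_2 = 8.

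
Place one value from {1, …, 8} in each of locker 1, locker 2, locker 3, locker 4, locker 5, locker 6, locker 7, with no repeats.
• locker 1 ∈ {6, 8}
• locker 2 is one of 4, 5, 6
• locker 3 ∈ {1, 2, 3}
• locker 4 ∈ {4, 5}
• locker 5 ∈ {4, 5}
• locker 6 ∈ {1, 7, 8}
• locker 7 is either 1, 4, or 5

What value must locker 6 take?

The 2 variables locker 4 and locker 5 are confined to {4, 5}, which locks those values in; drop them from locker 2, locker 7.
locker 2 has just one choice, so locker 2 = 6. Eliminate 6 elsewhere: locker 1.
locker 7's domain is down to {1}, so locker 7 = 1. Eliminate 1 elsewhere: locker 3, locker 6.
That leaves locker 1 = 8. Strike 8 from locker 6.
So locker 6 = 7.

7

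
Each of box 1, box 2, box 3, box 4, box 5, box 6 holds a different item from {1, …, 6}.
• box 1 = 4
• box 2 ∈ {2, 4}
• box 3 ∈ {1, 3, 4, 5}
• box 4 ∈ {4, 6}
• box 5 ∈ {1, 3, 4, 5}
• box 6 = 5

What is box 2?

box 1's domain is down to {4}, so box 1 = 4. Strike 4 from box 2, box 3, box 4, box 5.
So box 2 = 2.

2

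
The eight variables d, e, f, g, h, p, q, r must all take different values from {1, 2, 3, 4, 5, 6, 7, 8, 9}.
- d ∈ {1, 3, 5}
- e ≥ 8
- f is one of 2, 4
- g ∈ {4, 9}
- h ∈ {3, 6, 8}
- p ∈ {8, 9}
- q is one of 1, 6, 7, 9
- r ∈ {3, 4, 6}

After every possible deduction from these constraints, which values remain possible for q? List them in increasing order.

1, 7

The 2 variables e and p are confined to {8, 9}, which locks those values in; drop them from g, h, q.
That leaves g = 4. Eliminate 4 elsewhere: f, r.
f has just one choice, so f = 2.
h and r between them cover only {3, 6} — a naked pair. Remove those values from d, q.
No further eliminations apply; q can still be any of 1, 7.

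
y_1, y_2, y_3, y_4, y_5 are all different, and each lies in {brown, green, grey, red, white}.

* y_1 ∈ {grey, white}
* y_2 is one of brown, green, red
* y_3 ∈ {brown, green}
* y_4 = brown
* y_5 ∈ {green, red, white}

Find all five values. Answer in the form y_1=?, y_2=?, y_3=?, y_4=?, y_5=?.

y_1=grey, y_2=red, y_3=green, y_4=brown, y_5=white

y_4 has just one choice, so y_4 = brown. Eliminate brown elsewhere: y_2, y_3.
That leaves y_3 = green. Remove green from y_2, y_5.
y_2 has just one choice, so y_2 = red. Eliminate red elsewhere: y_5.
y_5 must be white (only option left). So y_1 can't be white.
y_1's domain is down to {grey}, so y_1 = grey.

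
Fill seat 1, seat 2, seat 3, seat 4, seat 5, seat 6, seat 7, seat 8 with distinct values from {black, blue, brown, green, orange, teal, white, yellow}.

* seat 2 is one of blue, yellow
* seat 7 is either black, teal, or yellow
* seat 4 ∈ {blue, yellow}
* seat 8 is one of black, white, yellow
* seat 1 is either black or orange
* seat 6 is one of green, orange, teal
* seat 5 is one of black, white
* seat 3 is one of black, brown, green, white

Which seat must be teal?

seat 7

Among the 8 variables, brown fits only seat 3 (and all 8 values in {black, blue, brown, green, orange, teal, white, yellow} must be used), so seat 3 = brown.
The 7 still-open variables draw from only 7 values {black, blue, green, orange, teal, white, yellow}, so each is used; only seat 6 can be green, hence seat 6 = green.
Among the 6 still-open variables, orange fits only seat 1 (and all 6 values in {black, blue, orange, teal, white, yellow} must be used), so seat 1 = orange.
The 5 still-open variables together cover exactly {black, blue, teal, white, yellow} — 5 values for 5 variables — and teal appears only in seat 7's list, so seat 7 = teal.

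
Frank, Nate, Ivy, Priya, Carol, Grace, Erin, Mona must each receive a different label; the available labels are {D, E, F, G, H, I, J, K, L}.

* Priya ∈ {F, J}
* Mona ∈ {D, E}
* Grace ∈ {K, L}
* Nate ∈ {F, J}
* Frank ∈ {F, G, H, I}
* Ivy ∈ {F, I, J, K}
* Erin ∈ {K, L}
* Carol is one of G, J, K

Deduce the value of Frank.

The 2 variables Nate and Priya are confined to {F, J}, which locks those values in; drop them from Frank, Ivy, Carol.
The 2 variables Grace and Erin are confined to {K, L}, which locks those values in; drop them from Ivy, Carol.
That leaves Ivy = I. So Frank can't be I.
That leaves Carol = G. Eliminate G elsewhere: Frank.
So Frank = H.

H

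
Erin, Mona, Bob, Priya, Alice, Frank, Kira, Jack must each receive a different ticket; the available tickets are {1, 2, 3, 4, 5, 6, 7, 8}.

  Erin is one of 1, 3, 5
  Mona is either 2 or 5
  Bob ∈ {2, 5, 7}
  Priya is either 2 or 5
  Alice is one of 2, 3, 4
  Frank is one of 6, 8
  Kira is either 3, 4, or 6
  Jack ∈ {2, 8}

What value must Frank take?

The 8 variables together cover exactly {1, 2, 3, 4, 5, 6, 7, 8} — 8 values for 8 variables — and 1 appears only in Erin's list, so Erin = 1.
Among the 7 still-open variables, 7 fits only Bob (and all 7 values in {2, 3, 4, 5, 6, 7, 8} must be used), so Bob = 7.
The 2 variables Mona and Priya are confined to {2, 5}, which locks those values in; drop them from Alice, Jack.
That leaves Jack = 8. Eliminate 8 elsewhere: Frank.
So Frank = 6.

6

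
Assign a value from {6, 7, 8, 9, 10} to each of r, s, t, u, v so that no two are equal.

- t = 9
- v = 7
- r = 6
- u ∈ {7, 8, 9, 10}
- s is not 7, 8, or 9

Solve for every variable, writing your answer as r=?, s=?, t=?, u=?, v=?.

r has just one choice, so r = 6. So s can't be 6.
s has just one choice, so s = 10. Strike 10 from u.
t's domain is down to {9}, so t = 9. Remove 9 from u.
That leaves v = 7. Remove 7 from u.
u's domain is down to {8}, so u = 8.

r=6, s=10, t=9, u=8, v=7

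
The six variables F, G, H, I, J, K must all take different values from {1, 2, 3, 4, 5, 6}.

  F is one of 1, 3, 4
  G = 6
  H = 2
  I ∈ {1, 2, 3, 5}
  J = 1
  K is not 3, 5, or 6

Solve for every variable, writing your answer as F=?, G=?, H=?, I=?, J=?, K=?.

G's domain is down to {6}, so G = 6.
H must be 2 (only option left). So I, K can't be 2.
That leaves J = 1. Remove 1 from F, I, K.
K has just one choice, so K = 4. Remove 4 from F.
F's domain is down to {3}, so F = 3. Strike 3 from I.
I has just one choice, so I = 5.

F=3, G=6, H=2, I=5, J=1, K=4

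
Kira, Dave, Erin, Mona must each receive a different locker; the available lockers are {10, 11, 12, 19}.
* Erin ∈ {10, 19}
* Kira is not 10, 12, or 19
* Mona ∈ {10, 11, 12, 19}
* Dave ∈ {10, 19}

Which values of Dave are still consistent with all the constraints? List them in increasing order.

Kira has just one choice, so Kira = 11. Strike 11 from Mona.
The 3 still-open variables draw from only 3 values {10, 12, 19}, so each is used; only Mona can be 12, hence Mona = 12.
No further eliminations apply; Dave can still be any of 10, 19.

10, 19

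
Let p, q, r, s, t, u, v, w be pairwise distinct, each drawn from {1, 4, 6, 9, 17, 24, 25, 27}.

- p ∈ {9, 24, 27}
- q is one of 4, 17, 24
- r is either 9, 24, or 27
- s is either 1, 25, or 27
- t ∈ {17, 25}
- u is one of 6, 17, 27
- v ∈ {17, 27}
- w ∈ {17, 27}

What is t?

The 8 variables together cover exactly {1, 4, 6, 9, 17, 24, 25, 27} — 8 values for 8 variables — and 1 appears only in s's list, so s = 1.
Among the 7 still-open variables, 4 fits only q (and all 7 values in {4, 6, 9, 17, 24, 25, 27} must be used), so q = 4.
The 6 still-open variables draw from only 6 values {6, 9, 17, 24, 25, 27}, so each is used; only u can be 6, hence u = 6.
The 5 still-open variables together cover exactly {9, 17, 24, 25, 27} — 5 values for 5 variables — and 25 appears only in t's list, so t = 25.

25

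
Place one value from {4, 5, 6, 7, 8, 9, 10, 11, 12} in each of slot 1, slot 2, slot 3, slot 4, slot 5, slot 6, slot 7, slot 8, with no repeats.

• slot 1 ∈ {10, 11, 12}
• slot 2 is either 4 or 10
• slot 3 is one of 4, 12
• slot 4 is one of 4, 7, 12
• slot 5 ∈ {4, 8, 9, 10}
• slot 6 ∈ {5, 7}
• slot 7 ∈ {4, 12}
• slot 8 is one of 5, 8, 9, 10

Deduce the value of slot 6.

The 8 variables together cover exactly {4, 5, 7, 8, 9, 10, 11, 12} — 8 values for 8 variables — and 11 appears only in slot 1's list, so slot 1 = 11.
The 2 variables slot 3 and slot 7 are confined to {4, 12}, which locks those values in; drop them from slot 2, slot 4, slot 5.
slot 2 must be 10 (only option left). Strike 10 from slot 5, slot 8.
slot 4 must be 7 (only option left). So slot 6 can't be 7.
So slot 6 = 5.

5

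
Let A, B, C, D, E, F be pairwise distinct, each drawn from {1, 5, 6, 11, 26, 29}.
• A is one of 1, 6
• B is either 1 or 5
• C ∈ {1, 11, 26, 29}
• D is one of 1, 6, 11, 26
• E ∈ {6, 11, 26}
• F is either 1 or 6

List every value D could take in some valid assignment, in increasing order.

11, 26

Among the 6 variables, 5 fits only B (and all 6 values in {1, 5, 6, 11, 26, 29} must be used), so B = 5.
The 5 still-open variables together cover exactly {1, 6, 11, 26, 29} — 5 values for 5 variables — and 29 appears only in C's list, so C = 29.
The 2 variables A and F are confined to {1, 6}, which locks those values in; drop them from D, E.
No further eliminations apply; D can still be any of 11, 26.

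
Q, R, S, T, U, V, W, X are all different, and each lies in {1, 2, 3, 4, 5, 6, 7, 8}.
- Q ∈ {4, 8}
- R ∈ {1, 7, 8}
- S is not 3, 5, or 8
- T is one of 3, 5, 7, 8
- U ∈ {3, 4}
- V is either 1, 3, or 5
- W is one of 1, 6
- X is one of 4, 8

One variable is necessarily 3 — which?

The 8 variables together cover exactly {1, 2, 3, 4, 5, 6, 7, 8} — 8 values for 8 variables — and 2 appears only in S's list, so S = 2.
The 7 still-open variables draw from only 7 values {1, 3, 4, 5, 6, 7, 8}, so each is used; only W can be 6, hence W = 6.
Q and X share exactly the 2 values {4, 8}; by pigeonhole those values go to them, so strike 4, 8 from R, T, U.
So 3 goes to U.

U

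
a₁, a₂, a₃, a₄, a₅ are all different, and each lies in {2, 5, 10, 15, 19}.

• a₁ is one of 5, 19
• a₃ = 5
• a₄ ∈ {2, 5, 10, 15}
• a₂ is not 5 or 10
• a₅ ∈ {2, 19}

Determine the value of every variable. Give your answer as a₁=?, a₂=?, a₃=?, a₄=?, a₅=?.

a₃ must be 5 (only option left). Strike 5 from a₁, a₄.
That leaves a₁ = 19. Remove 19 from a₂, a₅.
a₅ must be 2 (only option left). Eliminate 2 elsewhere: a₂, a₄.
a₂ must be 15 (only option left). Eliminate 15 elsewhere: a₄.
a₄ has just one choice, so a₄ = 10.

a₁=19, a₂=15, a₃=5, a₄=10, a₅=2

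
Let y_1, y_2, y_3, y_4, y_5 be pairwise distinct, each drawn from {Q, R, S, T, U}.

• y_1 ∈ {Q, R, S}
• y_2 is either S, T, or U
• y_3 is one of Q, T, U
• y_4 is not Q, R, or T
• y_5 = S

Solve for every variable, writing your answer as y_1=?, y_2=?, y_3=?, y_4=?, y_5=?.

y_5 has just one choice, so y_5 = S. So y_1, y_2, y_4 can't be S.
y_4 must be U (only option left). Eliminate U elsewhere: y_2, y_3.
y_2 must be T (only option left). So y_3 can't be T.
y_3 must be Q (only option left). Strike Q from y_1.
y_1's domain is down to {R}, so y_1 = R.

y_1=R, y_2=T, y_3=Q, y_4=U, y_5=S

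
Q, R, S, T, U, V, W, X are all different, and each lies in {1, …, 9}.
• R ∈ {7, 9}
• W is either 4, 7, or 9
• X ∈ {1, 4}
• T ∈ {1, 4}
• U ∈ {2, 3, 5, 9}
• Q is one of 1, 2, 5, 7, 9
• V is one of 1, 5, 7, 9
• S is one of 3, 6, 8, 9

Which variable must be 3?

U

T and X between them cover only {1, 4} — a naked pair. Remove those values from Q, V, W.
R and W between them cover only {7, 9} — a naked pair. Remove those values from Q, S, U, V.
V has just one choice, so V = 5. Remove 5 from Q, U.
That leaves Q = 2. Remove 2 from U.
So 3 goes to U.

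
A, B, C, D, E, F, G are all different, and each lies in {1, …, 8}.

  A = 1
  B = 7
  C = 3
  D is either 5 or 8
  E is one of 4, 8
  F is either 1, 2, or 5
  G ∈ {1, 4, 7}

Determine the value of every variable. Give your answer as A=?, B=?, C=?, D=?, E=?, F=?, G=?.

A has just one choice, so A = 1. Strike 1 from F, G.
B has just one choice, so B = 7. Remove 7 from G.
That leaves C = 3.
G must be 4 (only option left). Strike 4 from E.
That leaves E = 8. Strike 8 from D.
D's domain is down to {5}, so D = 5. Strike 5 from F.
That leaves F = 2.

A=1, B=7, C=3, D=5, E=8, F=2, G=4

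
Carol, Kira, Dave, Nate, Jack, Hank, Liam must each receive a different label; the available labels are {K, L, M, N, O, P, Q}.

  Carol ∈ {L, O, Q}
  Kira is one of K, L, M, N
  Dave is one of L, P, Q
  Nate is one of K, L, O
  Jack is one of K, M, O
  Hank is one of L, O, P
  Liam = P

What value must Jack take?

M

Liam's domain is down to {P}, so Liam = P. Remove P from Dave, Hank.
Among the 6 still-open variables, N fits only Kira (and all 6 values in {K, L, M, N, O, Q} must be used), so Kira = N.
Among the 5 still-open variables, M fits only Jack (and all 5 values in {K, L, M, O, Q} must be used), so Jack = M.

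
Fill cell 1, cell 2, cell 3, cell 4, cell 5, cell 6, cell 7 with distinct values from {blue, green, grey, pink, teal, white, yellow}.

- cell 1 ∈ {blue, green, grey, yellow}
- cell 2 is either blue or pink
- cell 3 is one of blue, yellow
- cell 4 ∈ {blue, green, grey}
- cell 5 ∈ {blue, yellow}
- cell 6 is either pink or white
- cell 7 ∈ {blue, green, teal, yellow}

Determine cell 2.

pink

Among the 7 variables, teal fits only cell 7 (and all 7 values in {blue, green, grey, pink, teal, white, yellow} must be used), so cell 7 = teal.
The 6 still-open variables together cover exactly {blue, green, grey, pink, white, yellow} — 6 values for 6 variables — and white appears only in cell 6's list, so cell 6 = white.
Among the 5 still-open variables, pink fits only cell 2 (and all 5 values in {blue, green, grey, pink, yellow} must be used), so cell 2 = pink.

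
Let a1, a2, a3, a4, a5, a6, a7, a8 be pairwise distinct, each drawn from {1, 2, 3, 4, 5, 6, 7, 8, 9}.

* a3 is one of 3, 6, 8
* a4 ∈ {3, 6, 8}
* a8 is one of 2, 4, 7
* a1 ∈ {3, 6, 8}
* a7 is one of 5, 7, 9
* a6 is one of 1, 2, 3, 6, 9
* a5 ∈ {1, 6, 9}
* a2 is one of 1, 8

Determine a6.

The 3 variables a1, a3, a4 are confined to {3, 6, 8}, which locks those values in; drop them from a2, a5, a6.
a2 must be 1 (only option left). So a5, a6 can't be 1.
That leaves a5 = 9. Strike 9 from a6, a7.
So a6 = 2.

2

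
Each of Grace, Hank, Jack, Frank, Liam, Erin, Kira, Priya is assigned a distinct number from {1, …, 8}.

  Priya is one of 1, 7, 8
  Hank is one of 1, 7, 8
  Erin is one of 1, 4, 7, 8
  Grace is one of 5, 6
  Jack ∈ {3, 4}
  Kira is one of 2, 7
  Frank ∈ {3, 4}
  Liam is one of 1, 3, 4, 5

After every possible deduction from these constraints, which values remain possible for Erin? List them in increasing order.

The 8 variables draw from only 8 values {1, 2, 3, 4, 5, 6, 7, 8}, so each is used; only Kira can be 2, hence Kira = 2.
The 7 still-open variables together cover exactly {1, 3, 4, 5, 6, 7, 8} — 7 values for 7 variables — and 6 appears only in Grace's list, so Grace = 6.
Among the 6 still-open variables, 5 fits only Liam (and all 6 values in {1, 3, 4, 5, 7, 8} must be used), so Liam = 5.
Jack and Frank share exactly the 2 values {3, 4}; by pigeonhole those values go to them, so strike 3, 4 from Erin.
No further eliminations apply; Erin can still be any of 1, 7, 8.

1, 7, 8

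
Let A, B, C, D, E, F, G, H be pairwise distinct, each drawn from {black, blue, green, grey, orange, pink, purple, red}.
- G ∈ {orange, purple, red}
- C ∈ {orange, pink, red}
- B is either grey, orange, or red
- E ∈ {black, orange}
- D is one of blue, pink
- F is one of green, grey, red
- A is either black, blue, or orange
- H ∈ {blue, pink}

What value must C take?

red

Among the 8 variables, green fits only F (and all 8 values in {black, blue, green, grey, orange, pink, purple, red} must be used), so F = green.
The 7 still-open variables draw from only 7 values {black, blue, grey, orange, pink, purple, red}, so each is used; only B can be grey, hence B = grey.
The 6 still-open variables draw from only 6 values {black, blue, orange, pink, purple, red}, so each is used; only G can be purple, hence G = purple.
Among the 5 still-open variables, red fits only C (and all 5 values in {black, blue, orange, pink, red} must be used), so C = red.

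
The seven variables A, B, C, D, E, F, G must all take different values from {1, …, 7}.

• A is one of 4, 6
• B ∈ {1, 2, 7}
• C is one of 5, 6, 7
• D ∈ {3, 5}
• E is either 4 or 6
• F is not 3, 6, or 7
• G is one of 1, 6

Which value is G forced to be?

1

Among the 7 variables, 3 fits only D (and all 7 values in {1, 2, 3, 4, 5, 6, 7} must be used), so D = 3.
A and E share exactly the 2 values {4, 6}; by pigeonhole those values go to them, so strike 4, 6 from C, F, G.
So G = 1.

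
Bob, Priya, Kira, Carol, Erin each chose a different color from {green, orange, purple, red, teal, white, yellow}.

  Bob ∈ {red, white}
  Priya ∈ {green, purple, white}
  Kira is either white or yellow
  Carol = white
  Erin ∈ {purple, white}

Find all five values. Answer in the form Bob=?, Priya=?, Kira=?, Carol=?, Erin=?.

Carol must be white (only option left). Remove white from Bob, Priya, Kira, Erin.
That leaves Erin = purple. So Priya can't be purple.
Bob must be red (only option left).
That leaves Priya = green.
Kira's domain is down to {yellow}, so Kira = yellow.

Bob=red, Priya=green, Kira=yellow, Carol=white, Erin=purple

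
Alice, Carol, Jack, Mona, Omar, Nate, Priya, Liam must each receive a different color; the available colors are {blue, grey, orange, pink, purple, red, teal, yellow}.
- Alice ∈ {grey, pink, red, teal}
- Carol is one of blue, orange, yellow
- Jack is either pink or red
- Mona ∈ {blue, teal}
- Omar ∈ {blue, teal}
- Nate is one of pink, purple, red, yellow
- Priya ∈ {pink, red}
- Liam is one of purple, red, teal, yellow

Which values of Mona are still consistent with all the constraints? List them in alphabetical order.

Among the 8 variables, grey fits only Alice (and all 8 values in {blue, grey, orange, pink, purple, red, teal, yellow} must be used), so Alice = grey.
The 7 still-open variables together cover exactly {blue, orange, pink, purple, red, teal, yellow} — 7 values for 7 variables — and orange appears only in Carol's list, so Carol = orange.
The 2 variables Jack and Priya are confined to {pink, red}, which locks those values in; drop them from Nate, Liam.
Mona and Omar share exactly the 2 values {blue, teal}; by pigeonhole those values go to them, so strike blue, teal from Liam.
No further eliminations apply; Mona can still be any of blue, teal.

blue, teal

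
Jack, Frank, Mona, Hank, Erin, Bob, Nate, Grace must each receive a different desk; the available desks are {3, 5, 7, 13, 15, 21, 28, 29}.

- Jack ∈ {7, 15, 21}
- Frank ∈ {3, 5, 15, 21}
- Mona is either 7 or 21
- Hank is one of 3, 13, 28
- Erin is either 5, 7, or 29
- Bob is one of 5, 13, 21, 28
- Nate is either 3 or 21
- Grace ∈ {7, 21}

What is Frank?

5

Among the 8 variables, 29 fits only Erin (and all 8 values in {3, 5, 7, 13, 15, 21, 28, 29} must be used), so Erin = 29.
Mona and Grace between them cover only {7, 21} — a naked pair. Remove those values from Jack, Frank, Bob, Nate.
Jack has just one choice, so Jack = 15. So Frank can't be 15.
Nate must be 3 (only option left). So Frank, Hank can't be 3.
So Frank = 5.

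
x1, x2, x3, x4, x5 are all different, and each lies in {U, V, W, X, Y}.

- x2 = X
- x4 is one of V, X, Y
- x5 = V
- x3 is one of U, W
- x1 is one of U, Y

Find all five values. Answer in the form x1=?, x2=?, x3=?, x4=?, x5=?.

x1=U, x2=X, x3=W, x4=Y, x5=V

x2's domain is down to {X}, so x2 = X. Eliminate X elsewhere: x4.
x5's domain is down to {V}, so x5 = V. Eliminate V elsewhere: x4.
x4 has just one choice, so x4 = Y. Strike Y from x1.
x1 must be U (only option left). Eliminate U elsewhere: x3.
x3's domain is down to {W}, so x3 = W.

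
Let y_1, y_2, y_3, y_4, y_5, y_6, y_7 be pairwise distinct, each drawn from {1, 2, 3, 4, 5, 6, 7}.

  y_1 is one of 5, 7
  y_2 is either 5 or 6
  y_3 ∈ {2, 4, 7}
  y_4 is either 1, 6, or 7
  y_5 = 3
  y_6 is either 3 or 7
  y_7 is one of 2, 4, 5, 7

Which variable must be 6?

y_2

y_5 must be 3 (only option left). Strike 3 from y_6.
y_6's domain is down to {7}, so y_6 = 7. Strike 7 from y_1, y_3, y_4, y_7.
That leaves y_1 = 5. Strike 5 from y_2, y_7.
So 6 goes to y_2.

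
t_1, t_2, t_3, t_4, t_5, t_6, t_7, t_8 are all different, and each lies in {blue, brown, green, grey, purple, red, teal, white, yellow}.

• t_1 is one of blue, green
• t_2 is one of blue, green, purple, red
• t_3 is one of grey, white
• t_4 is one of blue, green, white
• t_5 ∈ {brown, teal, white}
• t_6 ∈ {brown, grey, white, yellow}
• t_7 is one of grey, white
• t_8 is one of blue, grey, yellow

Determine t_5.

teal

t_3 and t_7 share exactly the 2 values {grey, white}; by pigeonhole those values go to them, so strike grey, white from t_4, t_5, t_6, t_8.
t_1 and t_4 share exactly the 2 values {blue, green}; by pigeonhole those values go to them, so strike blue, green from t_2, t_8.
That leaves t_8 = yellow. Eliminate yellow elsewhere: t_6.
t_6's domain is down to {brown}, so t_6 = brown. Eliminate brown elsewhere: t_5.
So t_5 = teal.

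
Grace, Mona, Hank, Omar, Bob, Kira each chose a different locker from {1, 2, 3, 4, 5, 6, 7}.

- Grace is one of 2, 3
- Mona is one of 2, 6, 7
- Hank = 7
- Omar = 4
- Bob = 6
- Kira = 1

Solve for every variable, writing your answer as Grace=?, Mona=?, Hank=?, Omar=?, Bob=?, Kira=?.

Hank has just one choice, so Hank = 7. Remove 7 from Mona.
Omar has just one choice, so Omar = 4.
Bob's domain is down to {6}, so Bob = 6. Eliminate 6 elsewhere: Mona.
Kira's domain is down to {1}, so Kira = 1.
Mona has just one choice, so Mona = 2. Eliminate 2 elsewhere: Grace.
Grace's domain is down to {3}, so Grace = 3.

Grace=3, Mona=2, Hank=7, Omar=4, Bob=6, Kira=1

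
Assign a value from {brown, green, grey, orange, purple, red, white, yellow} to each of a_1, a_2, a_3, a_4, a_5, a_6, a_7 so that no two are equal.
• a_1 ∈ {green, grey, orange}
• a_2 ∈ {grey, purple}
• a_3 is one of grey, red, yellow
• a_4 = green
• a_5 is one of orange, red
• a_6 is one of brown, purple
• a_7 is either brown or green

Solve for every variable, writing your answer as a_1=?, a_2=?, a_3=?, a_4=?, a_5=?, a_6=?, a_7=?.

a_1=orange, a_2=grey, a_3=yellow, a_4=green, a_5=red, a_6=purple, a_7=brown

a_4 must be green (only option left). So a_1, a_7 can't be green.
a_7 must be brown (only option left). So a_6 can't be brown.
a_6's domain is down to {purple}, so a_6 = purple. Remove purple from a_2.
a_2 has just one choice, so a_2 = grey. Strike grey from a_1, a_3.
a_1 has just one choice, so a_1 = orange. Remove orange from a_5.
a_5 must be red (only option left). So a_3 can't be red.
That leaves a_3 = yellow.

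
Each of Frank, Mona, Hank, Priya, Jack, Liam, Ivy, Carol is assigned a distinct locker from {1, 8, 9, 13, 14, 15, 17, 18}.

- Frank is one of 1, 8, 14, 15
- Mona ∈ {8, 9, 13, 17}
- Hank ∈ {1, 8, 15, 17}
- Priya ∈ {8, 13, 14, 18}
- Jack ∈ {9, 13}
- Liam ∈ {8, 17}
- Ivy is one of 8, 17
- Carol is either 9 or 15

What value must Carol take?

15

Among the 8 variables, 18 fits only Priya (and all 8 values in {1, 8, 9, 13, 14, 15, 17, 18} must be used), so Priya = 18.
The 7 still-open variables draw from only 7 values {1, 8, 9, 13, 14, 15, 17}, so each is used; only Frank can be 14, hence Frank = 14.
Among the 6 still-open variables, 1 fits only Hank (and all 6 values in {1, 8, 9, 13, 15, 17} must be used), so Hank = 1.
The 5 still-open variables together cover exactly {8, 9, 13, 15, 17} — 5 values for 5 variables — and 15 appears only in Carol's list, so Carol = 15.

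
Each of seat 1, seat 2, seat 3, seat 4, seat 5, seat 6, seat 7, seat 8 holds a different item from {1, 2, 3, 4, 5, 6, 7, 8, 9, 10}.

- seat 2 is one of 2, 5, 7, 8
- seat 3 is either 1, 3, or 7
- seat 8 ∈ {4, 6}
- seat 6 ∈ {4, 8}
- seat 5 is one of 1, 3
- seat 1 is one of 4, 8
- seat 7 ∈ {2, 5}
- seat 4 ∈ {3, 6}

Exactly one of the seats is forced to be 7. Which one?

The 2 variables seat 1 and seat 6 are confined to {4, 8}, which locks those values in; drop them from seat 2, seat 8.
seat 8 has just one choice, so seat 8 = 6. So seat 4 can't be 6.
That leaves seat 4 = 3. Eliminate 3 elsewhere: seat 3, seat 5.
seat 5 has just one choice, so seat 5 = 1. Strike 1 from seat 3.
So 7 goes to seat 3.

seat 3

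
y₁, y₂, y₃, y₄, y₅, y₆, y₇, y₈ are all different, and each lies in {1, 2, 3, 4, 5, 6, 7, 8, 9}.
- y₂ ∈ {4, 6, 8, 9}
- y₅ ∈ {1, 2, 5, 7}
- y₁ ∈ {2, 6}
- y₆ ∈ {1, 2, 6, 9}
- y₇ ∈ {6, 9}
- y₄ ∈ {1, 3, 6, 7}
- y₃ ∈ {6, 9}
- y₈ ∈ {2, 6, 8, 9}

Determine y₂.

4

y₃ and y₇ between them cover only {6, 9} — a naked pair. Remove those values from y₁, y₂, y₄, y₆, y₈.
y₁'s domain is down to {2}, so y₁ = 2. Strike 2 from y₅, y₆, y₈.
That leaves y₆ = 1. Eliminate 1 elsewhere: y₄, y₅.
y₈ has just one choice, so y₈ = 8. Remove 8 from y₂.
So y₂ = 4.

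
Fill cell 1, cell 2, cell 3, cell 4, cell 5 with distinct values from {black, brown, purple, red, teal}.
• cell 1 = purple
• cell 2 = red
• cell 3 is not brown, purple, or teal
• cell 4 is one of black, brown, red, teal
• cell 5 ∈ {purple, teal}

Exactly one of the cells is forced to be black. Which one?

cell 1 has just one choice, so cell 1 = purple. Strike purple from cell 5.
cell 2 must be red (only option left). Strike red from cell 3, cell 4.
So black goes to cell 3.

cell 3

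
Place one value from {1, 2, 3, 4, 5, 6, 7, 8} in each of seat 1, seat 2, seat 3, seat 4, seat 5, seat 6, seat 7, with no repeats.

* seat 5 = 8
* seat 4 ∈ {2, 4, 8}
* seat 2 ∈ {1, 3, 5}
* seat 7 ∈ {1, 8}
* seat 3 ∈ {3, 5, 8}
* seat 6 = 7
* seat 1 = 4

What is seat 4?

seat 1 has just one choice, so seat 1 = 4. So seat 4 can't be 4.
seat 5 must be 8 (only option left). Eliminate 8 elsewhere: seat 3, seat 4, seat 7.
So seat 4 = 2.

2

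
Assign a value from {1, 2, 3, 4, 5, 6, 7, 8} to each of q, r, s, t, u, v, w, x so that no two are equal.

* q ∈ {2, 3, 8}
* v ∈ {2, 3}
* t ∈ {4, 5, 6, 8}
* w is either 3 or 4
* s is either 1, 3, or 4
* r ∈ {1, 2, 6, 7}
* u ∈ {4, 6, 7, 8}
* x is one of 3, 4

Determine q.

8

The 8 variables together cover exactly {1, 2, 3, 4, 5, 6, 7, 8} — 8 values for 8 variables — and 5 appears only in t's list, so t = 5.
The 2 variables w and x are confined to {3, 4}, which locks those values in; drop them from q, s, u, v.
s must be 1 (only option left). Strike 1 from r.
v must be 2 (only option left). Eliminate 2 elsewhere: q, r.
So q = 8.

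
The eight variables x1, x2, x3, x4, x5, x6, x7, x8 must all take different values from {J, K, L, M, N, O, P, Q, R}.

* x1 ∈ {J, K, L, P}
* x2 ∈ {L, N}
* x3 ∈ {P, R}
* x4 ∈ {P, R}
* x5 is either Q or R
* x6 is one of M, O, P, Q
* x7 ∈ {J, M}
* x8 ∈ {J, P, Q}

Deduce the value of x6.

x3 and x4 share exactly the 2 values {P, R}; by pigeonhole those values go to them, so strike P, R from x1, x5, x6, x8.
That leaves x5 = Q. Strike Q from x6, x8.
That leaves x8 = J. So x1, x7 can't be J.
x7 has just one choice, so x7 = M. Strike M from x6.
So x6 = O.

O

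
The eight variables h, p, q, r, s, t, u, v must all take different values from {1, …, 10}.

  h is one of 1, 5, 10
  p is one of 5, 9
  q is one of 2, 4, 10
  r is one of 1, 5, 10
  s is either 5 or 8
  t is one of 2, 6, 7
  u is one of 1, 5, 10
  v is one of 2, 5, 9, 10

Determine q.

h, r, u between them cover only {1, 5, 10} — a naked triple. Remove those values from p, q, s, v.
p must be 9 (only option left). Eliminate 9 elsewhere: v.
s's domain is down to {8}, so s = 8.
v's domain is down to {2}, so v = 2. So q, t can't be 2.
So q = 4.

4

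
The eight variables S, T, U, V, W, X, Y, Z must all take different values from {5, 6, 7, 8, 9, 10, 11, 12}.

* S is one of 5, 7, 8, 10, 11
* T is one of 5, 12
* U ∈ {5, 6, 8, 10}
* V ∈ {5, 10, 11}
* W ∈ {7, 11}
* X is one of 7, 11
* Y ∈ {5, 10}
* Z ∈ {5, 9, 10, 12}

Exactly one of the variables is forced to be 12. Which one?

T

Among the 8 variables, 6 fits only U (and all 8 values in {5, 6, 7, 8, 9, 10, 11, 12} must be used), so U = 6.
Among the 7 still-open variables, 8 fits only S (and all 7 values in {5, 7, 8, 9, 10, 11, 12} must be used), so S = 8.
The 6 still-open variables draw from only 6 values {5, 7, 9, 10, 11, 12}, so each is used; only Z can be 9, hence Z = 9.
Among the 5 still-open variables, 12 fits only T (and all 5 values in {5, 7, 10, 11, 12} must be used), so T = 12.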